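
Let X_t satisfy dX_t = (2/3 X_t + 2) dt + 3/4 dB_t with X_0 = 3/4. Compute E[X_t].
E[X_t] = 15*exp(2*t/3)/4 - 3

Taking expectations and using E[dB_t] = 0, the mean m(t) = E[X_t] satisfies the ODE m'(t) = a m(t) + b with m(0) = x_0. With a = 2/3, b = 2, x_0 = 3/4, the solution is
  m(t) = x_0 * exp(a t) + (b/a) * (exp(a t) - 1)
       = (3/4) * exp((2/3) t) + (2/(2/3)) * (exp((2/3) t) - 1)
       = 15*exp(2*t/3)/4 - 3.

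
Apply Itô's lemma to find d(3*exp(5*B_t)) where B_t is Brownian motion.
d(3*exp(5*B_t)) = (75*exp(5*B_t)/2) dt + (15*exp(5*B_t)) dB_t

Itô's formula for f(B_t) gives d f(B_t) = f'(B_t) dB_t + (1/2) f''(B_t) dt. Compute derivatives of f(x) = 3*exp(5*x):
  f'(x)  = 15*exp(5*x)
  f''(x) = 75*exp(5*x)
Substitute x = B_t and multiply the f'' term by 1/2:
  drift     = (1/2) * (75*exp(5*x)) evaluated at B_t = 75*exp(5*B_t)/2
  diffusion = (15*exp(5*x)) evaluated at B_t = 15*exp(5*B_t)
Therefore d(3*exp(5*B_t)) = (75*exp(5*B_t)/2) dt + (15*exp(5*B_t)) dB_t.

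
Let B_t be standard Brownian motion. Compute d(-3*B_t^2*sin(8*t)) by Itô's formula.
d(-3*B_t^2*sin(8*t)) = (-24*B_t^2*cos(8*t) - 3*sin(8*t)) dt + (-6*B_t*sin(8*t)) dB_t

Itô's formula for f(t, x): d f(t, B_t) = (f_t + (1/2) f_xx) dt + f_x dB_t. Compute partials of f(t, x) = -3*x^2*sin(8*t):
  f_t(t,x)  = -24*x^2*cos(8*t)
  f_x(t,x)  = -6*x*sin(8*t)
  f_xx(t,x) = -6*sin(8*t)
Assemble drift = f_t + (1/2) f_xx = -24*x^2*cos(8*t) - 3*sin(8*t) and diffusion = f_x = -6*x*sin(8*t). Substituting x = B_t:
  d(-3*B_t^2*sin(8*t)) = (-24*B_t^2*cos(8*t) - 3*sin(8*t)) dt + (-6*B_t*sin(8*t)) dB_t.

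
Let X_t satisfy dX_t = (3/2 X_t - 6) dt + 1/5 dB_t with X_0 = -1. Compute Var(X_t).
Var(X_t) = exp(3*t)/75 - 1/75

The variance V(t) = Var(X_t) satisfies V'(t) = 2 a V(t) + c^2 with V(0) = 0 (drift coefficient is linear in X, diffusion is constant). With a = 3/2, c = 1/5, the solution is
  V(t) = (c^2 / (2 a)) * (exp(2 a t) - 1)
       = ((1/5)^2 / (2*(3/2))) * (exp(3 t) - 1)
       = exp(3*t)/75 - 1/75.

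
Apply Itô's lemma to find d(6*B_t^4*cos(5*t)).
d(6*B_t^4*cos(5*t)) = (B_t^2*(-30*B_t^2*sin(5*t) + 36*cos(5*t))) dt + (24*B_t^3*cos(5*t)) dB_t

Itô's formula for f(t, x): d f(t, B_t) = (f_t + (1/2) f_xx) dt + f_x dB_t. Compute partials of f(t, x) = 6*x^4*cos(5*t):
  f_t(t,x)  = -30*x^4*sin(5*t)
  f_x(t,x)  = 24*x^3*cos(5*t)
  f_xx(t,x) = 72*x^2*cos(5*t)
Assemble drift = f_t + (1/2) f_xx = x^2*(-30*x^2*sin(5*t) + 36*cos(5*t)) and diffusion = f_x = 24*x^3*cos(5*t). Substituting x = B_t:
  d(6*B_t^4*cos(5*t)) = (B_t^2*(-30*B_t^2*sin(5*t) + 36*cos(5*t))) dt + (24*B_t^3*cos(5*t)) dB_t.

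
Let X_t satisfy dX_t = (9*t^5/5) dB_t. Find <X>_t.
<X>_t = 81*t^11/275

For an Itô process dX_t = a(t) dt + b(t) dB_t, the quadratic variation is <X>_t = int_0^t b(s)^2 ds (the drift term does not contribute). Here b(s) = 9*s^5/5, so
  b(s)^2 = 81*s^10/25.
Integrating from 0 to t:
  <X>_t = int_0^t (81*s^10/25) ds = 81*t^11/275.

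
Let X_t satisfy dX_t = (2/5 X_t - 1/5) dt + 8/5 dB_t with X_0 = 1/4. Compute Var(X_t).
Var(X_t) = 16*exp(4*t/5)/5 - 16/5

The variance V(t) = Var(X_t) satisfies V'(t) = 2 a V(t) + c^2 with V(0) = 0 (drift coefficient is linear in X, diffusion is constant). With a = 2/5, c = 8/5, the solution is
  V(t) = (c^2 / (2 a)) * (exp(2 a t) - 1)
       = ((8/5)^2 / (2*(2/5))) * (exp((4/5) t) - 1)
       = 16*exp(4*t/5)/5 - 16/5.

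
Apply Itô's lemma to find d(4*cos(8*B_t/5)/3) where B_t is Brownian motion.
d(4*cos(8*B_t/5)/3) = (-128*cos(8*B_t/5)/75) dt + (-32*sin(8*B_t/5)/15) dB_t

Itô's formula for f(B_t) gives d f(B_t) = f'(B_t) dB_t + (1/2) f''(B_t) dt. Compute derivatives of f(x) = 4*cos(8*x/5)/3:
  f'(x)  = -32*sin(8*x/5)/15
  f''(x) = -256*cos(8*x/5)/75
Substitute x = B_t and multiply the f'' term by 1/2:
  drift     = (1/2) * (-256*cos(8*x/5)/75) evaluated at B_t = -128*cos(8*B_t/5)/75
  diffusion = (-32*sin(8*x/5)/15) evaluated at B_t = -32*sin(8*B_t/5)/15
Therefore d(4*cos(8*B_t/5)/3) = (-128*cos(8*B_t/5)/75) dt + (-32*sin(8*B_t/5)/15) dB_t.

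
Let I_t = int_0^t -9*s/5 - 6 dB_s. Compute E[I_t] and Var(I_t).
E[I_t] = 0; Var(I_t) = 9*t*(3*t^2 + 30*t + 100)/25

The Itô integral of a deterministic integrand f(s) has mean 0 because each increment f(s) * (B_{s+ds} - B_s) has mean 0. By the Itô isometry:
  Var( int_0^t f(s) dB_s ) = E[ (int_0^t f(s) dB_s)^2 ] = int_0^t f(s)^2 ds.
Here f(s) = -9*s/5 - 6, so f(s)^2 = 9*(3*s + 10)^2/25. Integrate:
  int_0^t (9*(3*s + 10)^2/25) ds = 9*t*(3*t^2 + 30*t + 100)/25.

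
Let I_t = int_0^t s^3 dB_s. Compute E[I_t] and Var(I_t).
E[I_t] = 0; Var(I_t) = t^7/7

The Itô integral of a deterministic integrand f(s) has mean 0 because each increment f(s) * (B_{s+ds} - B_s) has mean 0. By the Itô isometry:
  Var( int_0^t f(s) dB_s ) = E[ (int_0^t f(s) dB_s)^2 ] = int_0^t f(s)^2 ds.
Here f(s) = s^3, so f(s)^2 = s^6. Integrate:
  int_0^t (s^6) ds = t^7/7.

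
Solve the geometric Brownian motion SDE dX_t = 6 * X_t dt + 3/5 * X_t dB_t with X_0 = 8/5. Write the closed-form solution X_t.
X_t = 8/5 * exp((291/50) * t + (3/5) * B_t)

For GBM dX = mu X dt + sigma X dB with X_0 = x_0, apply Itô to Y = log X: dY = (mu - sigma^2/2) dt + sigma dB, so Y_t = log(x_0) + (mu - sigma^2/2) t + sigma B_t and hence X_t = x_0 * exp((mu - sigma^2/2) t + sigma B_t).
With mu = 6, sigma = 3/5, x_0 = 8/5, this gives:
  X_t = 8/5 * exp((291/50) * t + (3/5) * B_t).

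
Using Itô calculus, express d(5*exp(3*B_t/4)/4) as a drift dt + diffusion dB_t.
d(5*exp(3*B_t/4)/4) = (45*exp(3*B_t/4)/128) dt + (15*exp(3*B_t/4)/16) dB_t

Itô's formula for f(B_t) gives d f(B_t) = f'(B_t) dB_t + (1/2) f''(B_t) dt. Compute derivatives of f(x) = 5*exp(3*x/4)/4:
  f'(x)  = 15*exp(3*x/4)/16
  f''(x) = 45*exp(3*x/4)/64
Substitute x = B_t and multiply the f'' term by 1/2:
  drift     = (1/2) * (45*exp(3*x/4)/64) evaluated at B_t = 45*exp(3*B_t/4)/128
  diffusion = (15*exp(3*x/4)/16) evaluated at B_t = 15*exp(3*B_t/4)/16
Therefore d(5*exp(3*B_t/4)/4) = (45*exp(3*B_t/4)/128) dt + (15*exp(3*B_t/4)/16) dB_t.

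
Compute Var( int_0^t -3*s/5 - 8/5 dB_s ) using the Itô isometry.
Var = t*(3*t^2 + 24*t + 64)/25

The Itô integral of a deterministic integrand f(s) has mean 0 because each increment f(s) * (B_{s+ds} - B_s) has mean 0. By the Itô isometry:
  Var( int_0^t f(s) dB_s ) = E[ (int_0^t f(s) dB_s)^2 ] = int_0^t f(s)^2 ds.
Here f(s) = -3*s/5 - 8/5, so f(s)^2 = (3*s + 8)^2/25. Integrate:
  int_0^t ((3*s + 8)^2/25) ds = t*(3*t^2 + 24*t + 64)/25.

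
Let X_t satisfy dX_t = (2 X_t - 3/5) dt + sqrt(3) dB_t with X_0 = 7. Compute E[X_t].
E[X_t] = 67*exp(2*t)/10 + 3/10

Taking expectations and using E[dB_t] = 0, the mean m(t) = E[X_t] satisfies the ODE m'(t) = a m(t) + b with m(0) = x_0. With a = 2, b = -3/5, x_0 = 7, the solution is
  m(t) = x_0 * exp(a t) + (b/a) * (exp(a t) - 1)
       = 7 * exp(2 t) + ((-3/5)/2) * (exp(2 t) - 1)
       = 67*exp(2*t)/10 + 3/10.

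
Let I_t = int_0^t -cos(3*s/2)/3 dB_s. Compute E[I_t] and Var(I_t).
E[I_t] = 0; Var(I_t) = t/18 + sin(3*t)/54

The Itô integral of a deterministic integrand f(s) has mean 0 because each increment f(s) * (B_{s+ds} - B_s) has mean 0. By the Itô isometry:
  Var( int_0^t f(s) dB_s ) = E[ (int_0^t f(s) dB_s)^2 ] = int_0^t f(s)^2 ds.
Here f(s) = -cos(3*s/2)/3, so f(s)^2 = cos(3*s/2)^2/9. Integrate:
  int_0^t (cos(3*s/2)^2/9) ds = t/18 + sin(3*t)/54.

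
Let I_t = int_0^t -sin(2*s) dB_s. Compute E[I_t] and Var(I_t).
E[I_t] = 0; Var(I_t) = t/2 - sin(4*t)/8

The Itô integral of a deterministic integrand f(s) has mean 0 because each increment f(s) * (B_{s+ds} - B_s) has mean 0. By the Itô isometry:
  Var( int_0^t f(s) dB_s ) = E[ (int_0^t f(s) dB_s)^2 ] = int_0^t f(s)^2 ds.
Here f(s) = -sin(2*s), so f(s)^2 = sin(2*s)^2. Integrate:
  int_0^t (sin(2*s)^2) ds = t/2 - sin(4*t)/8.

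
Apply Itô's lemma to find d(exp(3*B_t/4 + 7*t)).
d(exp(3*B_t/4 + 7*t)) = (233*exp(3*B_t/4 + 7*t)/32) dt + (3*exp(3*B_t/4 + 7*t)/4) dB_t

Itô's formula for f(t, x): d f(t, B_t) = (f_t + (1/2) f_xx) dt + f_x dB_t. Compute partials of f(t, x) = exp(7*t + 3*x/4):
  f_t(t,x)  = 7*exp(7*t + 3*x/4)
  f_x(t,x)  = 3*exp(7*t + 3*x/4)/4
  f_xx(t,x) = 9*exp(7*t + 3*x/4)/16
Assemble drift = f_t + (1/2) f_xx = 233*exp(7*t + 3*x/4)/32 and diffusion = f_x = 3*exp(7*t + 3*x/4)/4. Substituting x = B_t:
  d(exp(3*B_t/4 + 7*t)) = (233*exp(3*B_t/4 + 7*t)/32) dt + (3*exp(3*B_t/4 + 7*t)/4) dB_t.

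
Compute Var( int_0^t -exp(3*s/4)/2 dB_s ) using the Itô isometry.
Var = exp(3*t/2)/6 - 1/6

The Itô integral of a deterministic integrand f(s) has mean 0 because each increment f(s) * (B_{s+ds} - B_s) has mean 0. By the Itô isometry:
  Var( int_0^t f(s) dB_s ) = E[ (int_0^t f(s) dB_s)^2 ] = int_0^t f(s)^2 ds.
Here f(s) = -exp(3*s/4)/2, so f(s)^2 = exp(3*s/2)/4. Integrate:
  int_0^t (exp(3*s/2)/4) ds = exp(3*t/2)/6 - 1/6.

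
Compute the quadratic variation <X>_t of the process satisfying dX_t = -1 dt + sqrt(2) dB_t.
<X>_t = 2*t

For an Itô process dX_t = a(t) dt + b(t) dB_t, the quadratic variation is <X>_t = int_0^t b(s)^2 ds (the drift term does not contribute). Here b(s) = sqrt(2), so
  b(s)^2 = 2.
Integrating from 0 to t:
  <X>_t = int_0^t (2) ds = 2*t.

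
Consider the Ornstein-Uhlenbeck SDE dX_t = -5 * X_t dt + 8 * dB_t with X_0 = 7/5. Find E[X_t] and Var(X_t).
E[X_t] = 7*exp(-5*t)/5; Var(X_t) = 32/5 - 32*exp(-10*t)/5

The OU SDE dX = -theta X dt + sigma dB admits the integrating factor exp(theta t): d(exp(theta t) X_t) = sigma exp(theta t) dB_t. Integrating from 0 to t:
  X_t = x_0 * exp(-theta t) + sigma * int_0^t exp(-theta (t-s)) dB_s.
The Itô integral has mean 0 and (by the Itô isometry) variance sigma^2 * int_0^t exp(-2 theta (t - s)) ds = sigma^2 * (1 - exp(-2 theta t)) / (2 theta).
With theta = 5, sigma = 8, x_0 = 7/5:
  E[X_t] = 7/5 * exp(-5 t) = 7*exp(-5*t)/5
  Var(X_t) = (8)^2 * (1 - exp(-2*5 t)) / (2 * 5) = 32/5 - 32*exp(-10*t)/5.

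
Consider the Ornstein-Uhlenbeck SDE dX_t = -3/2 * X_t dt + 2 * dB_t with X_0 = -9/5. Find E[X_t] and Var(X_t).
E[X_t] = -9*exp(-3*t/2)/5; Var(X_t) = 4/3 - 4*exp(-3*t)/3

The OU SDE dX = -theta X dt + sigma dB admits the integrating factor exp(theta t): d(exp(theta t) X_t) = sigma exp(theta t) dB_t. Integrating from 0 to t:
  X_t = x_0 * exp(-theta t) + sigma * int_0^t exp(-theta (t-s)) dB_s.
The Itô integral has mean 0 and (by the Itô isometry) variance sigma^2 * int_0^t exp(-2 theta (t - s)) ds = sigma^2 * (1 - exp(-2 theta t)) / (2 theta).
With theta = 3/2, sigma = 2, x_0 = -9/5:
  E[X_t] = -9/5 * exp(-3/2 t) = -9*exp(-3*t/2)/5
  Var(X_t) = (2)^2 * (1 - exp(-2*3/2 t)) / (2 * 3/2) = 4/3 - 4*exp(-3*t)/3.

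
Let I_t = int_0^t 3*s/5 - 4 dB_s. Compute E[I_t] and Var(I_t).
E[I_t] = 0; Var(I_t) = t*(3*t^2 - 60*t + 400)/25

The Itô integral of a deterministic integrand f(s) has mean 0 because each increment f(s) * (B_{s+ds} - B_s) has mean 0. By the Itô isometry:
  Var( int_0^t f(s) dB_s ) = E[ (int_0^t f(s) dB_s)^2 ] = int_0^t f(s)^2 ds.
Here f(s) = 3*s/5 - 4, so f(s)^2 = (3*s - 20)^2/25. Integrate:
  int_0^t ((3*s - 20)^2/25) ds = t*(3*t^2 - 60*t + 400)/25.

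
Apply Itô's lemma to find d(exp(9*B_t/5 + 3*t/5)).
d(exp(9*B_t/5 + 3*t/5)) = (111*exp(9*B_t/5 + 3*t/5)/50) dt + (9*exp(9*B_t/5 + 3*t/5)/5) dB_t

Itô's formula for f(t, x): d f(t, B_t) = (f_t + (1/2) f_xx) dt + f_x dB_t. Compute partials of f(t, x) = exp(3*t/5 + 9*x/5):
  f_t(t,x)  = 3*exp(3*t/5 + 9*x/5)/5
  f_x(t,x)  = 9*exp(3*t/5 + 9*x/5)/5
  f_xx(t,x) = 81*exp(3*t/5 + 9*x/5)/25
Assemble drift = f_t + (1/2) f_xx = 111*exp(3*t/5 + 9*x/5)/50 and diffusion = f_x = 9*exp(3*t/5 + 9*x/5)/5. Substituting x = B_t:
  d(exp(9*B_t/5 + 3*t/5)) = (111*exp(9*B_t/5 + 3*t/5)/50) dt + (9*exp(9*B_t/5 + 3*t/5)/5) dB_t.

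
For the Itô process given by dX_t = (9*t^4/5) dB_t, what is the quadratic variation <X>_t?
<X>_t = 9*t^9/25

For an Itô process dX_t = a(t) dt + b(t) dB_t, the quadratic variation is <X>_t = int_0^t b(s)^2 ds (the drift term does not contribute). Here b(s) = 9*s^4/5, so
  b(s)^2 = 81*s^8/25.
Integrating from 0 to t:
  <X>_t = int_0^t (81*s^8/25) ds = 9*t^9/25.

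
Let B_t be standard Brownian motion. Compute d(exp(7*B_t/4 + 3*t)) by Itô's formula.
d(exp(7*B_t/4 + 3*t)) = (145*exp(7*B_t/4 + 3*t)/32) dt + (7*exp(7*B_t/4 + 3*t)/4) dB_t

Itô's formula for f(t, x): d f(t, B_t) = (f_t + (1/2) f_xx) dt + f_x dB_t. Compute partials of f(t, x) = exp(3*t + 7*x/4):
  f_t(t,x)  = 3*exp(3*t + 7*x/4)
  f_x(t,x)  = 7*exp(3*t + 7*x/4)/4
  f_xx(t,x) = 49*exp(3*t + 7*x/4)/16
Assemble drift = f_t + (1/2) f_xx = 145*exp(3*t + 7*x/4)/32 and diffusion = f_x = 7*exp(3*t + 7*x/4)/4. Substituting x = B_t:
  d(exp(7*B_t/4 + 3*t)) = (145*exp(7*B_t/4 + 3*t)/32) dt + (7*exp(7*B_t/4 + 3*t)/4) dB_t.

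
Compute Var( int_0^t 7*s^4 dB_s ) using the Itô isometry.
Var = 49*t^9/9

The Itô integral of a deterministic integrand f(s) has mean 0 because each increment f(s) * (B_{s+ds} - B_s) has mean 0. By the Itô isometry:
  Var( int_0^t f(s) dB_s ) = E[ (int_0^t f(s) dB_s)^2 ] = int_0^t f(s)^2 ds.
Here f(s) = 7*s^4, so f(s)^2 = 49*s^8. Integrate:
  int_0^t (49*s^8) ds = 49*t^9/9.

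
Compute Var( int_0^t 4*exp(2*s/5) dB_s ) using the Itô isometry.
Var = 20*exp(4*t/5) - 20

The Itô integral of a deterministic integrand f(s) has mean 0 because each increment f(s) * (B_{s+ds} - B_s) has mean 0. By the Itô isometry:
  Var( int_0^t f(s) dB_s ) = E[ (int_0^t f(s) dB_s)^2 ] = int_0^t f(s)^2 ds.
Here f(s) = 4*exp(2*s/5), so f(s)^2 = 16*exp(4*s/5). Integrate:
  int_0^t (16*exp(4*s/5)) ds = 20*exp(4*t/5) - 20.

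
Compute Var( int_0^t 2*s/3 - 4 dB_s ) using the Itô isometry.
Var = 4*t*(t^2 - 18*t + 108)/27

The Itô integral of a deterministic integrand f(s) has mean 0 because each increment f(s) * (B_{s+ds} - B_s) has mean 0. By the Itô isometry:
  Var( int_0^t f(s) dB_s ) = E[ (int_0^t f(s) dB_s)^2 ] = int_0^t f(s)^2 ds.
Here f(s) = 2*s/3 - 4, so f(s)^2 = 4*(s - 6)^2/9. Integrate:
  int_0^t (4*(s - 6)^2/9) ds = 4*t*(t^2 - 18*t + 108)/27.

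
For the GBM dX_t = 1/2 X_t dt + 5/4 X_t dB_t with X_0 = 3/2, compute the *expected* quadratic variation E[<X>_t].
E[<X>_t] = 225*exp(41*t/16)/164 - 225/164

<X>_t = int_0^t ((5/4) * X_s)^2 ds. Taking expectation inside the integral: E[<X>_t] = (5/4)^2 * int_0^t E[X_s^2] ds. For GBM, E[X_s^2] = x_0^2 * exp((2 mu + sigma^2) s). Integrating:
  E[<X>_t] = (5/4)^2 * (3/2)^2 * (exp((2*(1/2) + (5/4)^2) t) - 1) / (2*(1/2) + (5/4)^2)
           = (5/4)^2 * (3/2)^2 * (exp((41/16) t) - 1) / (41/16) = 225*exp(41*t/16)/164 - 225/164.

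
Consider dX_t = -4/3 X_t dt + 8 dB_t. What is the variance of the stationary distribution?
lim Var(X_t) = 24

The OU SDE dX = -theta X dt + sigma dB admits the integrating factor exp(theta t): d(exp(theta t) X_t) = sigma exp(theta t) dB_t. Integrating from 0 to t gives X_t = x_0 * exp(-theta t) + sigma * int_0^t exp(-theta (t-s)) dB_s for any initial x_0. The Itô integral has variance (by the Itô isometry) sigma^2 * int_0^t exp(-2 theta (t - s)) ds = sigma^2 * (1 - exp(-2 theta t)) / (2 theta), independent of x_0.
With theta = 4/3, sigma = 8:
  Var(X_t) = (8)^2 * (1 - exp(-2*4/3 t)) / (2 * 4/3) = 24 - 24*exp(-8*t/3).
As t -> infinity, exp(-2*4/3 t) -> 0, so the stationary variance is sigma^2 / (2 theta) = 24.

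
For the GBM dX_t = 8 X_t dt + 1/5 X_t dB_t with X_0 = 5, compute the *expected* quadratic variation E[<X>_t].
E[<X>_t] = 25*exp(401*t/25)/401 - 25/401

<X>_t = int_0^t ((1/5) * X_s)^2 ds. Taking expectation inside the integral: E[<X>_t] = (1/5)^2 * int_0^t E[X_s^2] ds. For GBM, E[X_s^2] = x_0^2 * exp((2 mu + sigma^2) s). Integrating:
  E[<X>_t] = (1/5)^2 * 5^2 * (exp((2*8 + (1/5)^2) t) - 1) / (2*8 + (1/5)^2)
           = (1/5)^2 * 5^2 * (exp((401/25) t) - 1) / (401/25) = 25*exp(401*t/25)/401 - 25/401.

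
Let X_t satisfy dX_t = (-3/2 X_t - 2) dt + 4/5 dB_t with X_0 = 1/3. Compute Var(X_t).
Var(X_t) = 16/75 - 16*exp(-3*t)/75

The variance V(t) = Var(X_t) satisfies V'(t) = 2 a V(t) + c^2 with V(0) = 0 (drift coefficient is linear in X, diffusion is constant). With a = -3/2, c = 4/5, the solution is
  V(t) = (c^2 / (2 a)) * (exp(2 a t) - 1)
       = ((4/5)^2 / (2*(-3/2))) * (exp((-3) t) - 1)
       = 16/75 - 16*exp(-3*t)/75.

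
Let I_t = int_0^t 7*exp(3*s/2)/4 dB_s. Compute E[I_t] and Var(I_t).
E[I_t] = 0; Var(I_t) = 49*exp(3*t)/48 - 49/48

The Itô integral of a deterministic integrand f(s) has mean 0 because each increment f(s) * (B_{s+ds} - B_s) has mean 0. By the Itô isometry:
  Var( int_0^t f(s) dB_s ) = E[ (int_0^t f(s) dB_s)^2 ] = int_0^t f(s)^2 ds.
Here f(s) = 7*exp(3*s/2)/4, so f(s)^2 = 49*exp(3*s)/16. Integrate:
  int_0^t (49*exp(3*s)/16) ds = 49*exp(3*t)/48 - 49/48.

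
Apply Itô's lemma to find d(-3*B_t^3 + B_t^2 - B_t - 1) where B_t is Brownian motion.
d(-3*B_t^3 + B_t^2 - B_t - 1) = (1 - 9*B_t) dt + (-9*B_t^2 + 2*B_t - 1) dB_t

Itô's formula for f(B_t) gives d f(B_t) = f'(B_t) dB_t + (1/2) f''(B_t) dt. Compute derivatives of f(x) = -3*x^3 + x^2 - x - 1:
  f'(x)  = -9*x^2 + 2*x - 1
  f''(x) = 2 - 18*x
Substitute x = B_t and multiply the f'' term by 1/2:
  drift     = (1/2) * (2 - 18*x) evaluated at B_t = 1 - 9*B_t
  diffusion = (-9*x^2 + 2*x - 1) evaluated at B_t = -9*B_t^2 + 2*B_t - 1
Therefore d(-3*B_t^3 + B_t^2 - B_t - 1) = (1 - 9*B_t) dt + (-9*B_t^2 + 2*B_t - 1) dB_t.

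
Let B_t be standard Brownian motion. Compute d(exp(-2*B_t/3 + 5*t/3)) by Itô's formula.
d(exp(-2*B_t/3 + 5*t/3)) = (17*exp(-2*B_t/3 + 5*t/3)/9) dt + (-2*exp(-2*B_t/3 + 5*t/3)/3) dB_t

Itô's formula for f(t, x): d f(t, B_t) = (f_t + (1/2) f_xx) dt + f_x dB_t. Compute partials of f(t, x) = exp(5*t/3 - 2*x/3):
  f_t(t,x)  = 5*exp(5*t/3 - 2*x/3)/3
  f_x(t,x)  = -2*exp(5*t/3 - 2*x/3)/3
  f_xx(t,x) = 4*exp(5*t/3 - 2*x/3)/9
Assemble drift = f_t + (1/2) f_xx = 17*exp(5*t/3 - 2*x/3)/9 and diffusion = f_x = -2*exp(5*t/3 - 2*x/3)/3. Substituting x = B_t:
  d(exp(-2*B_t/3 + 5*t/3)) = (17*exp(-2*B_t/3 + 5*t/3)/9) dt + (-2*exp(-2*B_t/3 + 5*t/3)/3) dB_t.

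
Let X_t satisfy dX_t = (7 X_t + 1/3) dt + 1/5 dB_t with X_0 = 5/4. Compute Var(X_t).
Var(X_t) = exp(14*t)/350 - 1/350

The variance V(t) = Var(X_t) satisfies V'(t) = 2 a V(t) + c^2 with V(0) = 0 (drift coefficient is linear in X, diffusion is constant). With a = 7, c = 1/5, the solution is
  V(t) = (c^2 / (2 a)) * (exp(2 a t) - 1)
       = ((1/5)^2 / (2*7)) * (exp(14 t) - 1)
       = exp(14*t)/350 - 1/350.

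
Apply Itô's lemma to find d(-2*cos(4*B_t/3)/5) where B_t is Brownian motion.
d(-2*cos(4*B_t/3)/5) = (16*cos(4*B_t/3)/45) dt + (8*sin(4*B_t/3)/15) dB_t

Itô's formula for f(B_t) gives d f(B_t) = f'(B_t) dB_t + (1/2) f''(B_t) dt. Compute derivatives of f(x) = -2*cos(4*x/3)/5:
  f'(x)  = 8*sin(4*x/3)/15
  f''(x) = 32*cos(4*x/3)/45
Substitute x = B_t and multiply the f'' term by 1/2:
  drift     = (1/2) * (32*cos(4*x/3)/45) evaluated at B_t = 16*cos(4*B_t/3)/45
  diffusion = (8*sin(4*x/3)/15) evaluated at B_t = 8*sin(4*B_t/3)/15
Therefore d(-2*cos(4*B_t/3)/5) = (16*cos(4*B_t/3)/45) dt + (8*sin(4*B_t/3)/15) dB_t.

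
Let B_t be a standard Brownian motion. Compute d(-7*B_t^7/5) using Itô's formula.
d(-7*B_t^7/5) = (-147*B_t^5/5) dt + (-49*B_t^6/5) dB_t

Itô's formula for f(B_t) gives d f(B_t) = f'(B_t) dB_t + (1/2) f''(B_t) dt. Compute derivatives of f(x) = -7*x^7/5:
  f'(x)  = -49*x^6/5
  f''(x) = -294*x^5/5
Substitute x = B_t and multiply the f'' term by 1/2:
  drift     = (1/2) * (-294*x^5/5) evaluated at B_t = -147*B_t^5/5
  diffusion = (-49*x^6/5) evaluated at B_t = -49*B_t^6/5
Therefore d(-7*B_t^7/5) = (-147*B_t^5/5) dt + (-49*B_t^6/5) dB_t.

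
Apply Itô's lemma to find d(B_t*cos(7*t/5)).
d(B_t*cos(7*t/5)) = (-7*B_t*sin(7*t/5)/5) dt + (cos(7*t/5)) dB_t

Itô's formula for f(t, x): d f(t, B_t) = (f_t + (1/2) f_xx) dt + f_x dB_t. Compute partials of f(t, x) = x*cos(7*t/5):
  f_t(t,x)  = -7*x*sin(7*t/5)/5
  f_x(t,x)  = cos(7*t/5)
  f_xx(t,x) = 0
Assemble drift = f_t + (1/2) f_xx = -7*x*sin(7*t/5)/5 and diffusion = f_x = cos(7*t/5). Substituting x = B_t:
  d(B_t*cos(7*t/5)) = (-7*B_t*sin(7*t/5)/5) dt + (cos(7*t/5)) dB_t.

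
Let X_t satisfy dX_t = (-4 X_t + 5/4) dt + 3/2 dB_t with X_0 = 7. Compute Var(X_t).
Var(X_t) = 9/32 - 9*exp(-8*t)/32

The variance V(t) = Var(X_t) satisfies V'(t) = 2 a V(t) + c^2 with V(0) = 0 (drift coefficient is linear in X, diffusion is constant). With a = -4, c = 3/2, the solution is
  V(t) = (c^2 / (2 a)) * (exp(2 a t) - 1)
       = ((3/2)^2 / (2*(-4))) * (exp((-8) t) - 1)
       = 9/32 - 9*exp(-8*t)/32.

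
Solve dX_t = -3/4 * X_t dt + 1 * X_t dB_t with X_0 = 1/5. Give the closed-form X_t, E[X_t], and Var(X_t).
X_t = 1/5 * exp((-5/4) t + (1) B_t); E[X_t] = exp(-3*t/4)/5; Var(X_t) = (exp(t) - 1)*exp(-3*t/2)/25

For GBM dX = mu X dt + sigma X dB with X_0 = x_0, apply Itô to Y = log X: dY = (mu - sigma^2/2) dt + sigma dB, so Y_t = log(x_0) + (mu - sigma^2/2) t + sigma B_t and hence X_t = x_0 * exp((mu - sigma^2/2) t + sigma B_t).
With mu = -3/4, sigma = 1, x_0 = 1/5, this gives:
  X_t = 1/5 * exp((-5/4) * t + (1) * B_t).
Since sigma*B_t ~ Normal(0, sigma^2 t), E[exp(sigma*B_t)] = exp(sigma^2 t / 2); so E[X_t] = x_0 * exp((mu - sigma^2/2) t) * exp(sigma^2 t / 2) = x_0 * exp(mu t) = exp(-3*t/4)/5.
Var(X_t) = E[X_t^2] - (E[X_t])^2 = x_0^2 * exp(2 mu t) * (exp(sigma^2 t) - 1) = (exp(t) - 1)*exp(-3*t/2)/25.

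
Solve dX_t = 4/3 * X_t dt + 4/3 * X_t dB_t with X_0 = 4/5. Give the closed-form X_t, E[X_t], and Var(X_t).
X_t = 4/5 * exp((4/9) t + (4/3) B_t); E[X_t] = 4*exp(4*t/3)/5; Var(X_t) = 16*(exp(16*t/9) - 1)*exp(8*t/3)/25

For GBM dX = mu X dt + sigma X dB with X_0 = x_0, apply Itô to Y = log X: dY = (mu - sigma^2/2) dt + sigma dB, so Y_t = log(x_0) + (mu - sigma^2/2) t + sigma B_t and hence X_t = x_0 * exp((mu - sigma^2/2) t + sigma B_t).
With mu = 4/3, sigma = 4/3, x_0 = 4/5, this gives:
  X_t = 4/5 * exp((4/9) * t + (4/3) * B_t).
Since sigma*B_t ~ Normal(0, sigma^2 t), E[exp(sigma*B_t)] = exp(sigma^2 t / 2); so E[X_t] = x_0 * exp((mu - sigma^2/2) t) * exp(sigma^2 t / 2) = x_0 * exp(mu t) = 4*exp(4*t/3)/5.
Var(X_t) = E[X_t^2] - (E[X_t])^2 = x_0^2 * exp(2 mu t) * (exp(sigma^2 t) - 1) = 16*(exp(16*t/9) - 1)*exp(8*t/3)/25.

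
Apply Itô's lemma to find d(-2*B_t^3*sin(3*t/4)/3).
d(-2*B_t^3*sin(3*t/4)/3) = (-B_t*(B_t^2*cos(3*t/4) + 4*sin(3*t/4))/2) dt + (-2*B_t^2*sin(3*t/4)) dB_t

Itô's formula for f(t, x): d f(t, B_t) = (f_t + (1/2) f_xx) dt + f_x dB_t. Compute partials of f(t, x) = -2*x^3*sin(3*t/4)/3:
  f_t(t,x)  = -x^3*cos(3*t/4)/2
  f_x(t,x)  = -2*x^2*sin(3*t/4)
  f_xx(t,x) = -4*x*sin(3*t/4)
Assemble drift = f_t + (1/2) f_xx = -x*(x^2*cos(3*t/4) + 4*sin(3*t/4))/2 and diffusion = f_x = -2*x^2*sin(3*t/4). Substituting x = B_t:
  d(-2*B_t^3*sin(3*t/4)/3) = (-B_t*(B_t^2*cos(3*t/4) + 4*sin(3*t/4))/2) dt + (-2*B_t^2*sin(3*t/4)) dB_t.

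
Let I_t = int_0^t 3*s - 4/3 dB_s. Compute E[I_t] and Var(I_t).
E[I_t] = 0; Var(I_t) = t*(27*t^2 - 36*t + 16)/9

The Itô integral of a deterministic integrand f(s) has mean 0 because each increment f(s) * (B_{s+ds} - B_s) has mean 0. By the Itô isometry:
  Var( int_0^t f(s) dB_s ) = E[ (int_0^t f(s) dB_s)^2 ] = int_0^t f(s)^2 ds.
Here f(s) = 3*s - 4/3, so f(s)^2 = (9*s - 4)^2/9. Integrate:
  int_0^t ((9*s - 4)^2/9) ds = t*(27*t^2 - 36*t + 16)/9.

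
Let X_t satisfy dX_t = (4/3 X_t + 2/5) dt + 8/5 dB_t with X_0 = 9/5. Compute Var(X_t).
Var(X_t) = 24*exp(8*t/3)/25 - 24/25

The variance V(t) = Var(X_t) satisfies V'(t) = 2 a V(t) + c^2 with V(0) = 0 (drift coefficient is linear in X, diffusion is constant). With a = 4/3, c = 8/5, the solution is
  V(t) = (c^2 / (2 a)) * (exp(2 a t) - 1)
       = ((8/5)^2 / (2*(4/3))) * (exp((8/3) t) - 1)
       = 24*exp(8*t/3)/25 - 24/25.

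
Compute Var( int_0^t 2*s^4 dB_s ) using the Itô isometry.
Var = 4*t^9/9

The Itô integral of a deterministic integrand f(s) has mean 0 because each increment f(s) * (B_{s+ds} - B_s) has mean 0. By the Itô isometry:
  Var( int_0^t f(s) dB_s ) = E[ (int_0^t f(s) dB_s)^2 ] = int_0^t f(s)^2 ds.
Here f(s) = 2*s^4, so f(s)^2 = 4*s^8. Integrate:
  int_0^t (4*s^8) ds = 4*t^9/9.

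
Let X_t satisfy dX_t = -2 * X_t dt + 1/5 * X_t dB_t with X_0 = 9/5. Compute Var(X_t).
Var(X_t) = (81*exp(t/25) - 81)*exp(-4*t)/25

For GBM dX = mu X dt + sigma X dB with X_0 = x_0, apply Itô to Y = log X: dY = (mu - sigma^2/2) dt + sigma dB, so Y_t = log(x_0) + (mu - sigma^2/2) t + sigma B_t and hence X_t = x_0 * exp((mu - sigma^2/2) t + sigma B_t).
With mu = -2, sigma = 1/5, x_0 = 9/5, this gives:
  X_t = 9/5 * exp((-101/50) * t + (1/5) * B_t).
Since sigma*B_t ~ Normal(0, sigma^2 t), E[exp(sigma*B_t)] = exp(sigma^2 t / 2); so E[X_t] = x_0 * exp((mu - sigma^2/2) t) * exp(sigma^2 t / 2) = x_0 * exp(mu t) = 9*exp(-2*t)/5.
Var(X_t) = E[X_t^2] - (E[X_t])^2 = x_0^2 * exp(2 mu t) * (exp(sigma^2 t) - 1) = (81*exp(t/25) - 81)*exp(-4*t)/25.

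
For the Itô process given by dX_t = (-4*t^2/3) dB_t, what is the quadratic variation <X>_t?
<X>_t = 16*t^5/45

For an Itô process dX_t = a(t) dt + b(t) dB_t, the quadratic variation is <X>_t = int_0^t b(s)^2 ds (the drift term does not contribute). Here b(s) = -4*s^2/3, so
  b(s)^2 = 16*s^4/9.
Integrating from 0 to t:
  <X>_t = int_0^t (16*s^4/9) ds = 16*t^5/45.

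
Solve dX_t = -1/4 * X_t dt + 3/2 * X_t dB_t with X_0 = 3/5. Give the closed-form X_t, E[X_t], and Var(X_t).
X_t = 3/5 * exp((-11/8) t + (3/2) B_t); E[X_t] = 3*exp(-t/4)/5; Var(X_t) = (9*exp(9*t/4) - 9)*exp(-t/2)/25

For GBM dX = mu X dt + sigma X dB with X_0 = x_0, apply Itô to Y = log X: dY = (mu - sigma^2/2) dt + sigma dB, so Y_t = log(x_0) + (mu - sigma^2/2) t + sigma B_t and hence X_t = x_0 * exp((mu - sigma^2/2) t + sigma B_t).
With mu = -1/4, sigma = 3/2, x_0 = 3/5, this gives:
  X_t = 3/5 * exp((-11/8) * t + (3/2) * B_t).
Since sigma*B_t ~ Normal(0, sigma^2 t), E[exp(sigma*B_t)] = exp(sigma^2 t / 2); so E[X_t] = x_0 * exp((mu - sigma^2/2) t) * exp(sigma^2 t / 2) = x_0 * exp(mu t) = 3*exp(-t/4)/5.
Var(X_t) = E[X_t^2] - (E[X_t])^2 = x_0^2 * exp(2 mu t) * (exp(sigma^2 t) - 1) = (9*exp(9*t/4) - 9)*exp(-t/2)/25.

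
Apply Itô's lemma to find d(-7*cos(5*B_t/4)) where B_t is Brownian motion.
d(-7*cos(5*B_t/4)) = (175*cos(5*B_t/4)/32) dt + (35*sin(5*B_t/4)/4) dB_t

Itô's formula for f(B_t) gives d f(B_t) = f'(B_t) dB_t + (1/2) f''(B_t) dt. Compute derivatives of f(x) = -7*cos(5*x/4):
  f'(x)  = 35*sin(5*x/4)/4
  f''(x) = 175*cos(5*x/4)/16
Substitute x = B_t and multiply the f'' term by 1/2:
  drift     = (1/2) * (175*cos(5*x/4)/16) evaluated at B_t = 175*cos(5*B_t/4)/32
  diffusion = (35*sin(5*x/4)/4) evaluated at B_t = 35*sin(5*B_t/4)/4
Therefore d(-7*cos(5*B_t/4)) = (175*cos(5*B_t/4)/32) dt + (35*sin(5*B_t/4)/4) dB_t.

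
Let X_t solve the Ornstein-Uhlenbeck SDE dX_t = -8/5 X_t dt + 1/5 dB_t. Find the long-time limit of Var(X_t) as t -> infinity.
lim Var(X_t) = 1/80

The OU SDE dX = -theta X dt + sigma dB admits the integrating factor exp(theta t): d(exp(theta t) X_t) = sigma exp(theta t) dB_t. Integrating from 0 to t gives X_t = x_0 * exp(-theta t) + sigma * int_0^t exp(-theta (t-s)) dB_s for any initial x_0. The Itô integral has variance (by the Itô isometry) sigma^2 * int_0^t exp(-2 theta (t - s)) ds = sigma^2 * (1 - exp(-2 theta t)) / (2 theta), independent of x_0.
With theta = 8/5, sigma = 1/5:
  Var(X_t) = (1/5)^2 * (1 - exp(-2*8/5 t)) / (2 * 8/5) = 1/80 - exp(-16*t/5)/80.
As t -> infinity, exp(-2*8/5 t) -> 0, so the stationary variance is sigma^2 / (2 theta) = 1/80.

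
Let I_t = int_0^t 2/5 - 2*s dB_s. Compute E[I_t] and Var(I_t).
E[I_t] = 0; Var(I_t) = 4*t*(25*t^2 - 15*t + 3)/75

The Itô integral of a deterministic integrand f(s) has mean 0 because each increment f(s) * (B_{s+ds} - B_s) has mean 0. By the Itô isometry:
  Var( int_0^t f(s) dB_s ) = E[ (int_0^t f(s) dB_s)^2 ] = int_0^t f(s)^2 ds.
Here f(s) = 2/5 - 2*s, so f(s)^2 = 4*(5*s - 1)^2/25. Integrate:
  int_0^t (4*(5*s - 1)^2/25) ds = 4*t*(25*t^2 - 15*t + 3)/75.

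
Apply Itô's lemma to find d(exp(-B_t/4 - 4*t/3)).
d(exp(-B_t/4 - 4*t/3)) = (-125*exp(-B_t/4 - 4*t/3)/96) dt + (-exp(-B_t/4 - 4*t/3)/4) dB_t

Itô's formula for f(t, x): d f(t, B_t) = (f_t + (1/2) f_xx) dt + f_x dB_t. Compute partials of f(t, x) = exp(-4*t/3 - x/4):
  f_t(t,x)  = -4*exp(-4*t/3 - x/4)/3
  f_x(t,x)  = -exp(-4*t/3 - x/4)/4
  f_xx(t,x) = exp(-4*t/3 - x/4)/16
Assemble drift = f_t + (1/2) f_xx = -125*exp(-4*t/3 - x/4)/96 and diffusion = f_x = -exp(-4*t/3 - x/4)/4. Substituting x = B_t:
  d(exp(-B_t/4 - 4*t/3)) = (-125*exp(-B_t/4 - 4*t/3)/96) dt + (-exp(-B_t/4 - 4*t/3)/4) dB_t.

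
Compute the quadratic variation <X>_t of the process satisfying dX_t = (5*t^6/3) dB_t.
<X>_t = 25*t^13/117

For an Itô process dX_t = a(t) dt + b(t) dB_t, the quadratic variation is <X>_t = int_0^t b(s)^2 ds (the drift term does not contribute). Here b(s) = 5*s^6/3, so
  b(s)^2 = 25*s^12/9.
Integrating from 0 to t:
  <X>_t = int_0^t (25*s^12/9) ds = 25*t^13/117.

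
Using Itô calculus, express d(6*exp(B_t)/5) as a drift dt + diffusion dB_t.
d(6*exp(B_t)/5) = (3*exp(B_t)/5) dt + (6*exp(B_t)/5) dB_t

Itô's formula for f(B_t) gives d f(B_t) = f'(B_t) dB_t + (1/2) f''(B_t) dt. Compute derivatives of f(x) = 6*exp(x)/5:
  f'(x)  = 6*exp(x)/5
  f''(x) = 6*exp(x)/5
Substitute x = B_t and multiply the f'' term by 1/2:
  drift     = (1/2) * (6*exp(x)/5) evaluated at B_t = 3*exp(B_t)/5
  diffusion = (6*exp(x)/5) evaluated at B_t = 6*exp(B_t)/5
Therefore d(6*exp(B_t)/5) = (3*exp(B_t)/5) dt + (6*exp(B_t)/5) dB_t.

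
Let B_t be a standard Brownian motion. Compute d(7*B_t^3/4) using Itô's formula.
d(7*B_t^3/4) = (21*B_t/4) dt + (21*B_t^2/4) dB_t

Itô's formula for f(B_t) gives d f(B_t) = f'(B_t) dB_t + (1/2) f''(B_t) dt. Compute derivatives of f(x) = 7*x^3/4:
  f'(x)  = 21*x^2/4
  f''(x) = 21*x/2
Substitute x = B_t and multiply the f'' term by 1/2:
  drift     = (1/2) * (21*x/2) evaluated at B_t = 21*B_t/4
  diffusion = (21*x^2/4) evaluated at B_t = 21*B_t^2/4
Therefore d(7*B_t^3/4) = (21*B_t/4) dt + (21*B_t^2/4) dB_t.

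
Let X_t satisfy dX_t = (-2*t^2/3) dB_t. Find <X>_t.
<X>_t = 4*t^5/45

For an Itô process dX_t = a(t) dt + b(t) dB_t, the quadratic variation is <X>_t = int_0^t b(s)^2 ds (the drift term does not contribute). Here b(s) = -2*s^2/3, so
  b(s)^2 = 4*s^4/9.
Integrating from 0 to t:
  <X>_t = int_0^t (4*s^4/9) ds = 4*t^5/45.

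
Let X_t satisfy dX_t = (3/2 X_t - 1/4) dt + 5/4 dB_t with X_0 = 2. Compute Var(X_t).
Var(X_t) = 25*exp(3*t)/48 - 25/48

The variance V(t) = Var(X_t) satisfies V'(t) = 2 a V(t) + c^2 with V(0) = 0 (drift coefficient is linear in X, diffusion is constant). With a = 3/2, c = 5/4, the solution is
  V(t) = (c^2 / (2 a)) * (exp(2 a t) - 1)
       = ((5/4)^2 / (2*(3/2))) * (exp(3 t) - 1)
       = 25*exp(3*t)/48 - 25/48.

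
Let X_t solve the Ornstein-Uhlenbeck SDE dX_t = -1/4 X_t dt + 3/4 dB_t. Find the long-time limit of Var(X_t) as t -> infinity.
lim Var(X_t) = 9/8

The OU SDE dX = -theta X dt + sigma dB admits the integrating factor exp(theta t): d(exp(theta t) X_t) = sigma exp(theta t) dB_t. Integrating from 0 to t gives X_t = x_0 * exp(-theta t) + sigma * int_0^t exp(-theta (t-s)) dB_s for any initial x_0. The Itô integral has variance (by the Itô isometry) sigma^2 * int_0^t exp(-2 theta (t - s)) ds = sigma^2 * (1 - exp(-2 theta t)) / (2 theta), independent of x_0.
With theta = 1/4, sigma = 3/4:
  Var(X_t) = (3/4)^2 * (1 - exp(-2*1/4 t)) / (2 * 1/4) = 9/8 - 9*exp(-t/2)/8.
As t -> infinity, exp(-2*1/4 t) -> 0, so the stationary variance is sigma^2 / (2 theta) = 9/8.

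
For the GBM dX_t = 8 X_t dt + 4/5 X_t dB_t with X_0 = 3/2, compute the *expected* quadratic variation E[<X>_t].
E[<X>_t] = 9*exp(416*t/25)/104 - 9/104

<X>_t = int_0^t ((4/5) * X_s)^2 ds. Taking expectation inside the integral: E[<X>_t] = (4/5)^2 * int_0^t E[X_s^2] ds. For GBM, E[X_s^2] = x_0^2 * exp((2 mu + sigma^2) s). Integrating:
  E[<X>_t] = (4/5)^2 * (3/2)^2 * (exp((2*8 + (4/5)^2) t) - 1) / (2*8 + (4/5)^2)
           = (4/5)^2 * (3/2)^2 * (exp((416/25) t) - 1) / (416/25) = 9*exp(416*t/25)/104 - 9/104.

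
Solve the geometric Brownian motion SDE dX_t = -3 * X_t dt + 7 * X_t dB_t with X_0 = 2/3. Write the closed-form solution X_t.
X_t = 2/3 * exp((-55/2) * t + (7) * B_t)

For GBM dX = mu X dt + sigma X dB with X_0 = x_0, apply Itô to Y = log X: dY = (mu - sigma^2/2) dt + sigma dB, so Y_t = log(x_0) + (mu - sigma^2/2) t + sigma B_t and hence X_t = x_0 * exp((mu - sigma^2/2) t + sigma B_t).
With mu = -3, sigma = 7, x_0 = 2/3, this gives:
  X_t = 2/3 * exp((-55/2) * t + (7) * B_t).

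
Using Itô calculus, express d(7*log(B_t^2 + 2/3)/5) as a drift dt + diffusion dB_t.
d(7*log(B_t^2 + 2/3)/5) = (21*(2 - 3*B_t^2)/(5*(3*B_t^2 + 2)^2)) dt + (42*B_t/(5*(3*B_t^2 + 2))) dB_t

Itô's formula for f(B_t) gives d f(B_t) = f'(B_t) dB_t + (1/2) f''(B_t) dt. Compute derivatives of f(x) = 7*log(x^2 + 2/3)/5:
  f'(x)  = 42*x/(5*(3*x^2 + 2))
  f''(x) = 42*(2 - 3*x^2)/(5*(3*x^2 + 2)^2)
Substitute x = B_t and multiply the f'' term by 1/2:
  drift     = (1/2) * (42*(2 - 3*x^2)/(5*(3*x^2 + 2)^2)) evaluated at B_t = 21*(2 - 3*B_t^2)/(5*(3*B_t^2 + 2)^2)
  diffusion = (42*x/(5*(3*x^2 + 2))) evaluated at B_t = 42*B_t/(5*(3*B_t^2 + 2))
Therefore d(7*log(B_t^2 + 2/3)/5) = (21*(2 - 3*B_t^2)/(5*(3*B_t^2 + 2)^2)) dt + (42*B_t/(5*(3*B_t^2 + 2))) dB_t.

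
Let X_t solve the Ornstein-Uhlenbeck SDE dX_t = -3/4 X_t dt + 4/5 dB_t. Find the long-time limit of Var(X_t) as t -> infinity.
lim Var(X_t) = 32/75

The OU SDE dX = -theta X dt + sigma dB admits the integrating factor exp(theta t): d(exp(theta t) X_t) = sigma exp(theta t) dB_t. Integrating from 0 to t gives X_t = x_0 * exp(-theta t) + sigma * int_0^t exp(-theta (t-s)) dB_s for any initial x_0. The Itô integral has variance (by the Itô isometry) sigma^2 * int_0^t exp(-2 theta (t - s)) ds = sigma^2 * (1 - exp(-2 theta t)) / (2 theta), independent of x_0.
With theta = 3/4, sigma = 4/5:
  Var(X_t) = (4/5)^2 * (1 - exp(-2*3/4 t)) / (2 * 3/4) = 32/75 - 32*exp(-3*t/2)/75.
As t -> infinity, exp(-2*3/4 t) -> 0, so the stationary variance is sigma^2 / (2 theta) = 32/75.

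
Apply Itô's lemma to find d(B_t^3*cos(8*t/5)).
d(B_t^3*cos(8*t/5)) = (B_t*(-8*B_t^2*sin(8*t/5) + 15*cos(8*t/5))/5) dt + (3*B_t^2*cos(8*t/5)) dB_t

Itô's formula for f(t, x): d f(t, B_t) = (f_t + (1/2) f_xx) dt + f_x dB_t. Compute partials of f(t, x) = x^3*cos(8*t/5):
  f_t(t,x)  = -8*x^3*sin(8*t/5)/5
  f_x(t,x)  = 3*x^2*cos(8*t/5)
  f_xx(t,x) = 6*x*cos(8*t/5)
Assemble drift = f_t + (1/2) f_xx = x*(-8*x^2*sin(8*t/5) + 15*cos(8*t/5))/5 and diffusion = f_x = 3*x^2*cos(8*t/5). Substituting x = B_t:
  d(B_t^3*cos(8*t/5)) = (B_t*(-8*B_t^2*sin(8*t/5) + 15*cos(8*t/5))/5) dt + (3*B_t^2*cos(8*t/5)) dB_t.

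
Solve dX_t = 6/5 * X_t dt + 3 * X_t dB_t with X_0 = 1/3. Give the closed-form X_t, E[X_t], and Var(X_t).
X_t = 1/3 * exp((-33/10) t + (3) B_t); E[X_t] = exp(6*t/5)/3; Var(X_t) = (exp(9*t) - 1)*exp(12*t/5)/9

For GBM dX = mu X dt + sigma X dB with X_0 = x_0, apply Itô to Y = log X: dY = (mu - sigma^2/2) dt + sigma dB, so Y_t = log(x_0) + (mu - sigma^2/2) t + sigma B_t and hence X_t = x_0 * exp((mu - sigma^2/2) t + sigma B_t).
With mu = 6/5, sigma = 3, x_0 = 1/3, this gives:
  X_t = 1/3 * exp((-33/10) * t + (3) * B_t).
Since sigma*B_t ~ Normal(0, sigma^2 t), E[exp(sigma*B_t)] = exp(sigma^2 t / 2); so E[X_t] = x_0 * exp((mu - sigma^2/2) t) * exp(sigma^2 t / 2) = x_0 * exp(mu t) = exp(6*t/5)/3.
Var(X_t) = E[X_t^2] - (E[X_t])^2 = x_0^2 * exp(2 mu t) * (exp(sigma^2 t) - 1) = (exp(9*t) - 1)*exp(12*t/5)/9.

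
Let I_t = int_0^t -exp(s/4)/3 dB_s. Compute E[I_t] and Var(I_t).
E[I_t] = 0; Var(I_t) = 2*exp(t/2)/9 - 2/9

The Itô integral of a deterministic integrand f(s) has mean 0 because each increment f(s) * (B_{s+ds} - B_s) has mean 0. By the Itô isometry:
  Var( int_0^t f(s) dB_s ) = E[ (int_0^t f(s) dB_s)^2 ] = int_0^t f(s)^2 ds.
Here f(s) = -exp(s/4)/3, so f(s)^2 = exp(s/2)/9. Integrate:
  int_0^t (exp(s/2)/9) ds = 2*exp(t/2)/9 - 2/9.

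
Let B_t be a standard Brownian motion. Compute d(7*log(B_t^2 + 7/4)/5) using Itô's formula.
d(7*log(B_t^2 + 7/4)/5) = (28*(7 - 4*B_t^2)/(5*(4*B_t^2 + 7)^2)) dt + (56*B_t/(5*(4*B_t^2 + 7))) dB_t

Itô's formula for f(B_t) gives d f(B_t) = f'(B_t) dB_t + (1/2) f''(B_t) dt. Compute derivatives of f(x) = 7*log(x^2 + 7/4)/5:
  f'(x)  = 56*x/(5*(4*x^2 + 7))
  f''(x) = 56*(7 - 4*x^2)/(5*(4*x^2 + 7)^2)
Substitute x = B_t and multiply the f'' term by 1/2:
  drift     = (1/2) * (56*(7 - 4*x^2)/(5*(4*x^2 + 7)^2)) evaluated at B_t = 28*(7 - 4*B_t^2)/(5*(4*B_t^2 + 7)^2)
  diffusion = (56*x/(5*(4*x^2 + 7))) evaluated at B_t = 56*B_t/(5*(4*B_t^2 + 7))
Therefore d(7*log(B_t^2 + 7/4)/5) = (28*(7 - 4*B_t^2)/(5*(4*B_t^2 + 7)^2)) dt + (56*B_t/(5*(4*B_t^2 + 7))) dB_t.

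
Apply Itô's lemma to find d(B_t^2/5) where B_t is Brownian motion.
d(B_t^2/5) = (1/5) dt + (2*B_t/5) dB_t

Itô's formula for f(B_t) gives d f(B_t) = f'(B_t) dB_t + (1/2) f''(B_t) dt. Compute derivatives of f(x) = x^2/5:
  f'(x)  = 2*x/5
  f''(x) = 2/5
Substitute x = B_t and multiply the f'' term by 1/2:
  drift     = (1/2) * (2/5) evaluated at B_t = 1/5
  diffusion = (2*x/5) evaluated at B_t = 2*B_t/5
Therefore d(B_t^2/5) = (1/5) dt + (2*B_t/5) dB_t.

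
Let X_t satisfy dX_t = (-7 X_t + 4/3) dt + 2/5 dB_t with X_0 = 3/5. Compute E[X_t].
E[X_t] = 4/21 + 43*exp(-7*t)/105

Taking expectations and using E[dB_t] = 0, the mean m(t) = E[X_t] satisfies the ODE m'(t) = a m(t) + b with m(0) = x_0. With a = -7, b = 4/3, x_0 = 3/5, the solution is
  m(t) = x_0 * exp(a t) + (b/a) * (exp(a t) - 1)
       = (3/5) * exp((-7) t) + ((4/3)/(-7)) * (exp((-7) t) - 1)
       = 4/21 + 43*exp(-7*t)/105.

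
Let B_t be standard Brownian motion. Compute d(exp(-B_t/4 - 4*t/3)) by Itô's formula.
d(exp(-B_t/4 - 4*t/3)) = (-125*exp(-B_t/4 - 4*t/3)/96) dt + (-exp(-B_t/4 - 4*t/3)/4) dB_t

Itô's formula for f(t, x): d f(t, B_t) = (f_t + (1/2) f_xx) dt + f_x dB_t. Compute partials of f(t, x) = exp(-4*t/3 - x/4):
  f_t(t,x)  = -4*exp(-4*t/3 - x/4)/3
  f_x(t,x)  = -exp(-4*t/3 - x/4)/4
  f_xx(t,x) = exp(-4*t/3 - x/4)/16
Assemble drift = f_t + (1/2) f_xx = -125*exp(-4*t/3 - x/4)/96 and diffusion = f_x = -exp(-4*t/3 - x/4)/4. Substituting x = B_t:
  d(exp(-B_t/4 - 4*t/3)) = (-125*exp(-B_t/4 - 4*t/3)/96) dt + (-exp(-B_t/4 - 4*t/3)/4) dB_t.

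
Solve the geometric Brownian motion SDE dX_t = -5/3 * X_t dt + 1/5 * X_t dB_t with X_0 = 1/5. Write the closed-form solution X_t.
X_t = 1/5 * exp((-253/150) * t + (1/5) * B_t)

For GBM dX = mu X dt + sigma X dB with X_0 = x_0, apply Itô to Y = log X: dY = (mu - sigma^2/2) dt + sigma dB, so Y_t = log(x_0) + (mu - sigma^2/2) t + sigma B_t and hence X_t = x_0 * exp((mu - sigma^2/2) t + sigma B_t).
With mu = -5/3, sigma = 1/5, x_0 = 1/5, this gives:
  X_t = 1/5 * exp((-253/150) * t + (1/5) * B_t).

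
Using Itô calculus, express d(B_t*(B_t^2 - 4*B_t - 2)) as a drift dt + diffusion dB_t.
d(B_t*(B_t^2 - 4*B_t - 2)) = (3*B_t - 4) dt + (3*B_t^2 - 8*B_t - 2) dB_t

Itô's formula for f(B_t) gives d f(B_t) = f'(B_t) dB_t + (1/2) f''(B_t) dt. Compute derivatives of f(x) = x*(x^2 - 4*x - 2):
  f'(x)  = 3*x^2 - 8*x - 2
  f''(x) = 6*x - 8
Substitute x = B_t and multiply the f'' term by 1/2:
  drift     = (1/2) * (6*x - 8) evaluated at B_t = 3*B_t - 4
  diffusion = (3*x^2 - 8*x - 2) evaluated at B_t = 3*B_t^2 - 8*B_t - 2
Therefore d(B_t*(B_t^2 - 4*B_t - 2)) = (3*B_t - 4) dt + (3*B_t^2 - 8*B_t - 2) dB_t.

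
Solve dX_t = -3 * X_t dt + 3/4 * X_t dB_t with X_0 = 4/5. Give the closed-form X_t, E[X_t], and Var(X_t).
X_t = 4/5 * exp((-105/32) t + (3/4) B_t); E[X_t] = 4*exp(-3*t)/5; Var(X_t) = (16*exp(9*t/16) - 16)*exp(-6*t)/25

For GBM dX = mu X dt + sigma X dB with X_0 = x_0, apply Itô to Y = log X: dY = (mu - sigma^2/2) dt + sigma dB, so Y_t = log(x_0) + (mu - sigma^2/2) t + sigma B_t and hence X_t = x_0 * exp((mu - sigma^2/2) t + sigma B_t).
With mu = -3, sigma = 3/4, x_0 = 4/5, this gives:
  X_t = 4/5 * exp((-105/32) * t + (3/4) * B_t).
Since sigma*B_t ~ Normal(0, sigma^2 t), E[exp(sigma*B_t)] = exp(sigma^2 t / 2); so E[X_t] = x_0 * exp((mu - sigma^2/2) t) * exp(sigma^2 t / 2) = x_0 * exp(mu t) = 4*exp(-3*t)/5.
Var(X_t) = E[X_t^2] - (E[X_t])^2 = x_0^2 * exp(2 mu t) * (exp(sigma^2 t) - 1) = (16*exp(9*t/16) - 16)*exp(-6*t)/25.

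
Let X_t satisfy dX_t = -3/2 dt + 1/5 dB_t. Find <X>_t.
<X>_t = t/25

For an Itô process dX_t = a(t) dt + b(t) dB_t, the quadratic variation is <X>_t = int_0^t b(s)^2 ds (the drift term does not contribute). Here b(s) = 1/5, so
  b(s)^2 = 1/25.
Integrating from 0 to t:
  <X>_t = int_0^t (1/25) ds = t/25.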